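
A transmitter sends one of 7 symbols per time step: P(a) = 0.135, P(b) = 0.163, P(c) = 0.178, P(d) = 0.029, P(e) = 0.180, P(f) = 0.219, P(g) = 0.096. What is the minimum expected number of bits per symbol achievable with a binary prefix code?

2.726 bits/symbol

Repeatedly combine the two least-probable nodes; the expected code length is the sum of the merged weights.
merge 29/1000 + 12/125 → 1/8
merge 1/8 + 27/200 → 13/50
merge 163/1000 + 89/500 → 341/1000
merge 9/50 + 219/1000 → 399/1000
merge 13/50 + 341/1000 → 601/1000
merge 399/1000 + 601/1000 → 1
L = 1/8 + 13/50 + 341/1000 + 399/1000 + 601/1000 + 1 = 1363/500 = 2.726 bits/symbol.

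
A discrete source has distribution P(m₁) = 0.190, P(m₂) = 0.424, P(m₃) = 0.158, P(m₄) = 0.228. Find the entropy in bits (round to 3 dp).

H = −Σ pᵢ log₂ pᵢ.
−0.190·log₂(0.190) = 0.4552
−0.424·log₂(0.424) = 0.5249
−0.158·log₂(0.158) = 0.4206
−0.228·log₂(0.228) = 0.4863
Sum ≈ 1.8870 → 1.887 bits.

1.887 bits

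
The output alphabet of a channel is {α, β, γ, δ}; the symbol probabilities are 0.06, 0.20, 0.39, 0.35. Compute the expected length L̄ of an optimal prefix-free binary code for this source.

Repeatedly combine the two least-probable nodes; the expected code length is the sum of the merged weights.
merge 3/50 + 1/5 → 13/50
merge 13/50 + 7/20 → 61/100
merge 39/100 + 61/100 → 1
L = 13/50 + 61/100 + 1 = 187/100 = 1.87 bits/symbol.

1.87 bits/symbol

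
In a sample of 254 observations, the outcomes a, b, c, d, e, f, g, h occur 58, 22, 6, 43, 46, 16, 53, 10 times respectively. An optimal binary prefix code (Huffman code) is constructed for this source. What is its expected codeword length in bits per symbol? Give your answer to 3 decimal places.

Probabilities are the counts divided by 254.
Repeatedly combine the two least-probable nodes; the expected code length is the sum of the merged weights.
merge 3/127 + 5/127 → 8/127
merge 8/127 + 8/127 → 16/127
merge 11/127 + 16/127 → 27/127
merge 43/254 + 23/127 → 89/254
merge 53/254 + 27/127 → 107/254
merge 29/127 + 89/254 → 147/254
merge 107/254 + 147/254 → 1
L = 8/127 + 16/127 + 27/127 + 89/254 + 107/254 + 147/254 + 1 = 699/254 ≈ 2.752 bits/symbol.

2.752 bits/symbol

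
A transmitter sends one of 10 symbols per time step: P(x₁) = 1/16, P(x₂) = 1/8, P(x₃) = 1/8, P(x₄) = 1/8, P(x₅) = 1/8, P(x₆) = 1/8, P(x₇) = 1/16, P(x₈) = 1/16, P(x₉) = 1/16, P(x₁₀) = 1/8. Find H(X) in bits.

Each probability is a power of 1/2, so log₂(1/p) is an integer.
H = Σ p·log₂(1/p) = 1/16·4 + 1/8·3 + 1/8·3 + 1/8·3 + 1/8·3 + 1/8·3 + 1/16·4 + 1/16·4 + 1/16·4 + 1/8·3 = 3.25 bits.

3.25 bits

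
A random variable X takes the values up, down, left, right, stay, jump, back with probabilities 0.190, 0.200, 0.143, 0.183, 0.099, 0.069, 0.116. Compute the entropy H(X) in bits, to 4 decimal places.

H = −Σ pᵢ log₂ pᵢ.
−0.190·log₂(0.190) = 0.4552
−0.200·log₂(0.200) = 0.4644
−0.143·log₂(0.143) = 0.4012
−0.183·log₂(0.183) = 0.4484
−0.099·log₂(0.099) = 0.3303
−0.069·log₂(0.069) = 0.2662
−0.116·log₂(0.116) = 0.3605
Sum ≈ 2.7262 → 2.7262 bits.

2.7262 bits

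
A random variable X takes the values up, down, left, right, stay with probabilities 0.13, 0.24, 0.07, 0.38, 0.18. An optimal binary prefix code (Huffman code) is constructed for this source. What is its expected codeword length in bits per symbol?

2.2 bits/symbol

Repeatedly combine the two least-probable nodes; the expected code length is the sum of the merged weights.
merge 7/100 + 13/100 → 1/5
merge 9/50 + 1/5 → 19/50
merge 6/25 + 19/50 → 31/50
merge 19/50 + 31/50 → 1
L = 1/5 + 19/50 + 31/50 + 1 = 11/5 = 2.2 bits/symbol.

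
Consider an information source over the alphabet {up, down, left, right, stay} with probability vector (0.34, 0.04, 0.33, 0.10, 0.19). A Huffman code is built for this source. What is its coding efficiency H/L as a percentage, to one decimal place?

95.3%

Entropy H = −Σ p log₂ p ≈ 2.0302 bits.
Huffman merges: 1/25+1/10→7/50; 7/50+19/100→33/100; 33/100+33/100→33/50; 17/50+33/50→1. L = 213/100 ≈ 2.1300.
Efficiency = H/L = 2.0302/2.1300 = 95.3%.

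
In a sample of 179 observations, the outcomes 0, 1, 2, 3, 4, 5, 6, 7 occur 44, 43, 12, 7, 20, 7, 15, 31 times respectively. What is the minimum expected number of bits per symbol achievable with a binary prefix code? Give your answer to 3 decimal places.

2.737 bits/symbol

Probabilities are the counts divided by 179.
Repeatedly combine the two least-probable nodes; the expected code length is the sum of the merged weights.
merge 7/179 + 7/179 → 14/179
merge 12/179 + 14/179 → 26/179
merge 15/179 + 20/179 → 35/179
merge 26/179 + 31/179 → 57/179
merge 35/179 + 43/179 → 78/179
merge 44/179 + 57/179 → 101/179
merge 78/179 + 101/179 → 1
L = 14/179 + 26/179 + 35/179 + 57/179 + 78/179 + 101/179 + 1 = 490/179 ≈ 2.737 bits/symbol.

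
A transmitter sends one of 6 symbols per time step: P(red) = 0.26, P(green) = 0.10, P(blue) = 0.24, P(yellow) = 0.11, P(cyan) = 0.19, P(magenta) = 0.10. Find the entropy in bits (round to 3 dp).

H = −Σ pᵢ log₂ pᵢ.
−0.26·log₂(0.26) = 0.5053
−0.10·log₂(0.10) = 0.3322
−0.24·log₂(0.24) = 0.4941
−0.11·log₂(0.11) = 0.3503
−0.19·log₂(0.19) = 0.4552
−0.10·log₂(0.10) = 0.3322
Sum ≈ 2.4693 → 2.469 bits.

2.469 bits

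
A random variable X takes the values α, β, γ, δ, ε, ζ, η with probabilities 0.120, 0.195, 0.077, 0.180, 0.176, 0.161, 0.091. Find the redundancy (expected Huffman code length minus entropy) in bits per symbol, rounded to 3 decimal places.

Entropy H = −Σ p log₂ p ≈ 2.7371 bits.
Huffman merges: 77/1000+91/1000→21/125; 3/25+161/1000→281/1000; 21/125+22/125→43/125; 9/50+39/200→3/8; 281/1000+43/125→5/8; 3/8+5/8→1. L = 2793/1000 ≈ 2.7930.
L − H = 2.7930 − 2.7371 = 0.056 bits.

0.056 bits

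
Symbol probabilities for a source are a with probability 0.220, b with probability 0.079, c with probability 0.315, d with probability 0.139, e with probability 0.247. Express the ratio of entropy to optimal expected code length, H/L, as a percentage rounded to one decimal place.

Entropy H = −Σ p log₂ p ≈ 2.1889 bits.
Huffman merges: 79/1000+139/1000→109/500; 109/500+11/50→219/500; 247/1000+63/200→281/500; 219/500+281/500→1. L = 1109/500 ≈ 2.2180.
Efficiency = H/L = 2.1889/2.2180 = 98.7%.

98.7%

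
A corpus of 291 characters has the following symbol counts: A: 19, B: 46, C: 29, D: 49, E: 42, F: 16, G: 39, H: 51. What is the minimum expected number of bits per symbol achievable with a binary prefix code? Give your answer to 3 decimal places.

2.945 bits/symbol

Probabilities are the counts divided by 291.
Repeatedly combine the two least-probable nodes; the expected code length is the sum of the merged weights.
merge 16/291 + 19/291 → 35/291
merge 29/291 + 35/291 → 64/291
merge 13/97 + 14/97 → 27/97
merge 46/291 + 49/291 → 95/291
merge 17/97 + 64/291 → 115/291
merge 27/97 + 95/291 → 176/291
merge 115/291 + 176/291 → 1
L = 35/291 + 64/291 + 27/97 + 95/291 + 115/291 + 176/291 + 1 = 857/291 ≈ 2.945 bits/symbol.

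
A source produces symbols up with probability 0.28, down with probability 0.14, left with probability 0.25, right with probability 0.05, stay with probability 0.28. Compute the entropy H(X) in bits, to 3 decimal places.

2.142 bits

H = −Σ pᵢ log₂ pᵢ.
−0.28·log₂(0.28) = 0.5142
−0.14·log₂(0.14) = 0.3971
−0.25·log₂(0.25) = 0.5000
−0.05·log₂(0.05) = 0.2161
−0.28·log₂(0.28) = 0.5142
Sum ≈ 2.1416 → 2.142 bits.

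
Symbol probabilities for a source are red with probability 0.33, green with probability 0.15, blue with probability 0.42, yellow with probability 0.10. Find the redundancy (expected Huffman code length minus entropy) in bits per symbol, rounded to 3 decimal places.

0.034 bits

Entropy H = −Σ p log₂ p ≈ 1.7962 bits.
Huffman merges: 1/10+3/20→1/4; 1/4+33/100→29/50; 21/50+29/50→1. L = 183/100 ≈ 1.8300.
L − H = 1.8300 − 1.7962 = 0.034 bits.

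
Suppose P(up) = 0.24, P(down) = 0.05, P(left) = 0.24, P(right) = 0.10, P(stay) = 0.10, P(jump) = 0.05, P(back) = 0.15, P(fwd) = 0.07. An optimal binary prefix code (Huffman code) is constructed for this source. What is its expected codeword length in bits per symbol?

Repeatedly combine the two least-probable nodes; the expected code length is the sum of the merged weights.
merge 1/20 + 1/20 → 1/10
merge 7/100 + 1/10 → 17/100
merge 1/10 + 1/10 → 1/5
merge 3/20 + 17/100 → 8/25
merge 1/5 + 6/25 → 11/25
merge 6/25 + 8/25 → 14/25
merge 11/25 + 14/25 → 1
L = 1/10 + 17/100 + 1/5 + 8/25 + 11/25 + 14/25 + 1 = 279/100 = 2.79 bits/symbol.

2.79 bits/symbol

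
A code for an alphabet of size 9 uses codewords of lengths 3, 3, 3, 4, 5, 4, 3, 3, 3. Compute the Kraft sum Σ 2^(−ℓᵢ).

0.90625

With common denominator 2^5 = 32: Σ 2^(−ℓᵢ) = 4/32 + 4/32 + 4/32 + 2/32 + 1/32 + 2/32 + 4/32 + 4/32 + 4/32 = 29/32 = 0.90625.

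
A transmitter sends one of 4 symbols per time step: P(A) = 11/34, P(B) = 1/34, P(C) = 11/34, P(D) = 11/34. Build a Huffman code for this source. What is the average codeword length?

2 bits/symbol

Repeatedly combine the two least-probable nodes; the expected code length is the sum of the merged weights.
merge 1/34 + 11/34 → 6/17
merge 11/34 + 11/34 → 11/17
merge 6/17 + 11/17 → 1
L = 6/17 + 11/17 + 1 = 2 bits/symbol.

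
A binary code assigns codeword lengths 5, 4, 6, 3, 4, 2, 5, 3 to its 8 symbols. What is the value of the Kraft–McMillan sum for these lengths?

0.703125

With common denominator 2^6 = 64: Σ 2^(−ℓᵢ) = 2/64 + 4/64 + 1/64 + 8/64 + 4/64 + 16/64 + 2/64 + 8/64 = 45/64 = 0.703125.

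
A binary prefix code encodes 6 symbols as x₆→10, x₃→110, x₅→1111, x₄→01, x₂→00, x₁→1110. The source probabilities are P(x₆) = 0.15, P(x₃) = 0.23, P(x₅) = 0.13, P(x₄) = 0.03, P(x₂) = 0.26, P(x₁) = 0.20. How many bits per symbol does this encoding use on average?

L̄ = Σ pᵢ·ℓᵢ = 0.15·2 + 0.23·3 + 0.13·4 + 0.03·2 + 0.26·2 + 0.20·4 = 2.89 bits/symbol.

2.89 bits/symbol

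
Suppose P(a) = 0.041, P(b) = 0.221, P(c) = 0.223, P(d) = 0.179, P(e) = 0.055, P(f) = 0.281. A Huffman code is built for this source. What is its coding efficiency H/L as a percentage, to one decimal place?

Entropy H = −Σ p log₂ p ≈ 2.3420 bits.
Huffman merges: 41/1000+11/200→12/125; 12/125+179/1000→11/40; 221/1000+223/1000→111/250; 11/40+281/1000→139/250; 111/250+139/250→1. L = 2371/1000 ≈ 2.3710.
Efficiency = H/L = 2.3420/2.3710 = 98.8%.

98.8%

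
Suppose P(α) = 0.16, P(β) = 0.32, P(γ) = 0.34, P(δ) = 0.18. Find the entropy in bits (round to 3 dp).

H = −Σ pᵢ log₂ pᵢ.
−0.16·log₂(0.16) = 0.4230
−0.32·log₂(0.32) = 0.5260
−0.34·log₂(0.34) = 0.5292
−0.18·log₂(0.18) = 0.4453
Sum ≈ 1.9235 → 1.924 bits.

1.924 bits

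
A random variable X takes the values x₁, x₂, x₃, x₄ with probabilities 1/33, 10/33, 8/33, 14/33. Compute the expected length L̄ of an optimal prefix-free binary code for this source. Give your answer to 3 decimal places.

Repeatedly combine the two least-probable nodes; the expected code length is the sum of the merged weights.
merge 1/33 + 8/33 → 3/11
merge 3/11 + 10/33 → 19/33
merge 14/33 + 19/33 → 1
L = 3/11 + 19/33 + 1 = 61/33 ≈ 1.848 bits/symbol.

1.848 bits/symbol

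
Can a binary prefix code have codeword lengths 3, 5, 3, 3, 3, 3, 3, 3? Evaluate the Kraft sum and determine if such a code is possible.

0.90625; yes

With common denominator 2^5 = 32: Σ 2^(−ℓᵢ) = 4/32 + 1/32 + 4/32 + 4/32 + 4/32 + 4/32 + 4/32 + 4/32 = 29/32 = 0.90625.
Kraft's inequality requires Σ ≤ 1; here Σ = 0.90625 ≤ 1, so such a prefix code exists.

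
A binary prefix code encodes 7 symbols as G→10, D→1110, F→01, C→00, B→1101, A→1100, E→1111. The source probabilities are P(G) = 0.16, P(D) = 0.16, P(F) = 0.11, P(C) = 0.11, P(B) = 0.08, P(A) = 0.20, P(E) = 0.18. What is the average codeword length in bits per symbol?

3.24 bits/symbol

L̄ = Σ pᵢ·ℓᵢ = 0.16·2 + 0.16·4 + 0.11·2 + 0.11·2 + 0.08·4 + 0.20·4 + 0.18·4 = 3.24 bits/symbol.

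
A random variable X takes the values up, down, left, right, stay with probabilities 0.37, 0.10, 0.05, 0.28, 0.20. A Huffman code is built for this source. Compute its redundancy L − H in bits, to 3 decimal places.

0.072 bits

Entropy H = −Σ p log₂ p ≈ 2.0576 bits.
Huffman merges: 1/20+1/10→3/20; 3/20+1/5→7/20; 7/25+7/20→63/100; 37/100+63/100→1. L = 213/100 ≈ 2.1300.
L − H = 2.1300 − 2.0576 = 0.072 bits.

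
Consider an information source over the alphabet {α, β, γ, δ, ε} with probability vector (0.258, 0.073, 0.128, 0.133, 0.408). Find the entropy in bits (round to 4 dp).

H = −Σ pᵢ log₂ pᵢ.
−0.258·log₂(0.258) = 0.5043
−0.073·log₂(0.073) = 0.2756
−0.128·log₂(0.128) = 0.3796
−0.133·log₂(0.133) = 0.3871
−0.408·log₂(0.408) = 0.5277
Sum ≈ 2.0743 → 2.0743 bits.

2.0743 bits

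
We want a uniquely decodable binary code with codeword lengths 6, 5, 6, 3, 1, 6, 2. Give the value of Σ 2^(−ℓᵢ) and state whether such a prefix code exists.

With common denominator 2^6 = 64: Σ 2^(−ℓᵢ) = 1/64 + 2/64 + 1/64 + 8/64 + 32/64 + 1/64 + 16/64 = 61/64 = 0.953125.
Kraft's inequality requires Σ ≤ 1; here Σ = 0.953125 ≤ 1, so such a prefix code exists.

0.953125; yes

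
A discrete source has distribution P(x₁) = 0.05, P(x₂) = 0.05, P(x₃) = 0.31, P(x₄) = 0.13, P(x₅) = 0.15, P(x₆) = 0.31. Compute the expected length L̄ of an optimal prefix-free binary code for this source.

2.33 bits/symbol

Repeatedly combine the two least-probable nodes; the expected code length is the sum of the merged weights.
merge 1/20 + 1/20 → 1/10
merge 1/10 + 13/100 → 23/100
merge 3/20 + 23/100 → 19/50
merge 31/100 + 31/100 → 31/50
merge 19/50 + 31/50 → 1
L = 1/10 + 23/100 + 19/50 + 31/50 + 1 = 233/100 = 2.33 bits/symbol.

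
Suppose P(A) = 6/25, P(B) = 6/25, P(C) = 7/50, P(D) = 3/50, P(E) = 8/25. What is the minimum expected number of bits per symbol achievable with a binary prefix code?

2.2 bits/symbol

Repeatedly combine the two least-probable nodes; the expected code length is the sum of the merged weights.
merge 3/50 + 7/50 → 1/5
merge 1/5 + 6/25 → 11/25
merge 6/25 + 8/25 → 14/25
merge 11/25 + 14/25 → 1
L = 1/5 + 11/25 + 14/25 + 1 = 11/5 = 2.2 bits/symbol.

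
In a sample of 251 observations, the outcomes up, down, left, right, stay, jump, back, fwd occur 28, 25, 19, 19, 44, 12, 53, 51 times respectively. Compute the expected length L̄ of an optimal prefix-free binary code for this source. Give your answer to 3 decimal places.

2.884 bits/symbol

Probabilities are the counts divided by 251.
Repeatedly combine the two least-probable nodes; the expected code length is the sum of the merged weights.
merge 12/251 + 19/251 → 31/251
merge 19/251 + 25/251 → 44/251
merge 28/251 + 31/251 → 59/251
merge 44/251 + 44/251 → 88/251
merge 51/251 + 53/251 → 104/251
merge 59/251 + 88/251 → 147/251
merge 104/251 + 147/251 → 1
L = 31/251 + 44/251 + 59/251 + 88/251 + 104/251 + 147/251 + 1 = 724/251 ≈ 2.884 bits/symbol.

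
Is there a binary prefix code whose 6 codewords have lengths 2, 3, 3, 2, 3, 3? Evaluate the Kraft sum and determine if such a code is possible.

With common denominator 2^3 = 8: Σ 2^(−ℓᵢ) = 2/8 + 1/8 + 1/8 + 2/8 + 1/8 + 1/8 = 8/8 = 1.
Kraft's inequality requires Σ ≤ 1; here Σ = 1 ≤ 1, so such a prefix code exists.

1; yes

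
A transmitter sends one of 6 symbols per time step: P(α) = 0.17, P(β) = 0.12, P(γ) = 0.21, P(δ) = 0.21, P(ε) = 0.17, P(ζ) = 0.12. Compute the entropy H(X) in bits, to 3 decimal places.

2.549 bits

H = −Σ pᵢ log₂ pᵢ.
−0.17·log₂(0.17) = 0.4346
−0.12·log₂(0.12) = 0.3671
−0.21·log₂(0.21) = 0.4728
−0.21·log₂(0.21) = 0.4728
−0.17·log₂(0.17) = 0.4346
−0.12·log₂(0.12) = 0.3671
Sum ≈ 2.5490 → 2.549 bits.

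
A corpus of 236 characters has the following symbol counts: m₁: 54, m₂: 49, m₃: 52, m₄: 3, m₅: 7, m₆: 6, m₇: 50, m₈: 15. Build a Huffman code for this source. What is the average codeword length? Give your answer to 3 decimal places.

Probabilities are the counts divided by 236.
Repeatedly combine the two least-probable nodes; the expected code length is the sum of the merged weights.
merge 3/236 + 3/118 → 9/236
merge 7/236 + 9/236 → 4/59
merge 15/236 + 4/59 → 31/236
merge 31/236 + 49/236 → 20/59
merge 25/118 + 13/59 → 51/118
merge 27/118 + 20/59 → 67/118
merge 51/118 + 67/118 → 1
L = 9/236 + 4/59 + 31/236 + 20/59 + 51/118 + 67/118 + 1 = 152/59 ≈ 2.576 bits/symbol.

2.576 bits/symbol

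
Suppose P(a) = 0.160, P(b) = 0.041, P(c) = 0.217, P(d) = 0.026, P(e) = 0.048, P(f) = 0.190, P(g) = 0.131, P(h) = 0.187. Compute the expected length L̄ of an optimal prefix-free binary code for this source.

2.775 bits/symbol

Repeatedly combine the two least-probable nodes; the expected code length is the sum of the merged weights.
merge 13/500 + 41/1000 → 67/1000
merge 6/125 + 67/1000 → 23/200
merge 23/200 + 131/1000 → 123/500
merge 4/25 + 187/1000 → 347/1000
merge 19/100 + 217/1000 → 407/1000
merge 123/500 + 347/1000 → 593/1000
merge 407/1000 + 593/1000 → 1
L = 67/1000 + 23/200 + 123/500 + 347/1000 + 407/1000 + 593/1000 + 1 = 111/40 = 2.775 bits/symbol.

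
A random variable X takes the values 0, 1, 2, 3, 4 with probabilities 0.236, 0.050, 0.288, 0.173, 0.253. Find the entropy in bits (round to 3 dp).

2.164 bits

H = −Σ pᵢ log₂ pᵢ.
−0.236·log₂(0.236) = 0.4916
−0.050·log₂(0.050) = 0.2161
−0.288·log₂(0.288) = 0.5172
−0.173·log₂(0.173) = 0.4379
−0.253·log₂(0.253) = 0.5016
Sum ≈ 2.1645 → 2.164 bits.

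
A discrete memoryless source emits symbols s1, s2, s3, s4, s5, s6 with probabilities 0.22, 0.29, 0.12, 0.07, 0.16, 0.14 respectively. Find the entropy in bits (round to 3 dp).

H = −Σ pᵢ log₂ pᵢ.
−0.22·log₂(0.22) = 0.4806
−0.29·log₂(0.29) = 0.5179
−0.12·log₂(0.12) = 0.3671
−0.07·log₂(0.07) = 0.2686
−0.16·log₂(0.16) = 0.4230
−0.14·log₂(0.14) = 0.3971
Sum ≈ 2.4542 → 2.454 bits.

2.454 bits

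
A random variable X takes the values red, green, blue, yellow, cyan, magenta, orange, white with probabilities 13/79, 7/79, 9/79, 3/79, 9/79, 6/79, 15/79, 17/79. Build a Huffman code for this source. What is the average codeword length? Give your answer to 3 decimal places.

Repeatedly combine the two least-probable nodes; the expected code length is the sum of the merged weights.
merge 3/79 + 6/79 → 9/79
merge 7/79 + 9/79 → 16/79
merge 9/79 + 9/79 → 18/79
merge 13/79 + 15/79 → 28/79
merge 16/79 + 17/79 → 33/79
merge 18/79 + 28/79 → 46/79
merge 33/79 + 46/79 → 1
L = 9/79 + 16/79 + 18/79 + 28/79 + 33/79 + 46/79 + 1 = 229/79 ≈ 2.899 bits/symbol.

2.899 bits/symbol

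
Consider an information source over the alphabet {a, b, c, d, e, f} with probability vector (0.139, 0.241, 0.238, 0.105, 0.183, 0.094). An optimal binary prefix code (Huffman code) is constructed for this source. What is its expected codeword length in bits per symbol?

Repeatedly combine the two least-probable nodes; the expected code length is the sum of the merged weights.
merge 47/500 + 21/200 → 199/1000
merge 139/1000 + 183/1000 → 161/500
merge 199/1000 + 119/500 → 437/1000
merge 241/1000 + 161/500 → 563/1000
merge 437/1000 + 563/1000 → 1
L = 199/1000 + 161/500 + 437/1000 + 563/1000 + 1 = 2521/1000 = 2.521 bits/symbol.

2.521 bits/symbol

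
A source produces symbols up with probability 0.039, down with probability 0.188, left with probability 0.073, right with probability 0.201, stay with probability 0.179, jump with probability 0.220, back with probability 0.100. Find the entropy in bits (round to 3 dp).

H = −Σ pᵢ log₂ pᵢ.
−0.039·log₂(0.039) = 0.1825
−0.188·log₂(0.188) = 0.4533
−0.073·log₂(0.073) = 0.2756
−0.201·log₂(0.201) = 0.4653
−0.179·log₂(0.179) = 0.4443
−0.220·log₂(0.220) = 0.4806
−0.100·log₂(0.100) = 0.3322
Sum ≈ 2.6338 → 2.634 bits.

2.634 bits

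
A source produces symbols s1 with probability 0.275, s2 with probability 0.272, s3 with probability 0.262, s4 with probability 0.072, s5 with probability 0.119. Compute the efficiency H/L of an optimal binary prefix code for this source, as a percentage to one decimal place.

Entropy H = −Σ p log₂ p ≈ 2.1681 bits.
Huffman merges: 9/125+119/1000→191/1000; 191/1000+131/500→453/1000; 34/125+11/40→547/1000; 453/1000+547/1000→1. L = 2191/1000 ≈ 2.1910.
Efficiency = H/L = 2.1681/2.1910 = 99.0%.

99.0%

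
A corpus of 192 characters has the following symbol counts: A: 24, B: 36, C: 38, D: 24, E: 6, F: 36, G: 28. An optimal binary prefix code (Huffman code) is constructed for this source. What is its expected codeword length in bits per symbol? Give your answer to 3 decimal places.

Probabilities are the counts divided by 192.
Repeatedly combine the two least-probable nodes; the expected code length is the sum of the merged weights.
merge 1/32 + 1/8 → 5/32
merge 1/8 + 7/48 → 13/48
merge 5/32 + 3/16 → 11/32
merge 3/16 + 19/96 → 37/96
merge 13/48 + 11/32 → 59/96
merge 37/96 + 59/96 → 1
L = 5/32 + 13/48 + 11/32 + 37/96 + 59/96 + 1 = 133/48 ≈ 2.771 bits/symbol.

2.771 bits/symbol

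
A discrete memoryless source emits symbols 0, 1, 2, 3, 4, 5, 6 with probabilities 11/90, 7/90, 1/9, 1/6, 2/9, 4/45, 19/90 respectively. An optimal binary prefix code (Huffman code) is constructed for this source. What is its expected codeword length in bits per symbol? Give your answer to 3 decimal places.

2.733 bits/symbol

Repeatedly combine the two least-probable nodes; the expected code length is the sum of the merged weights.
merge 7/90 + 4/45 → 1/6
merge 1/9 + 11/90 → 7/30
merge 1/6 + 1/6 → 1/3
merge 19/90 + 2/9 → 13/30
merge 7/30 + 1/3 → 17/30
merge 13/30 + 17/30 → 1
L = 1/6 + 7/30 + 1/3 + 13/30 + 17/30 + 1 = 41/15 ≈ 2.733 bits/symbol.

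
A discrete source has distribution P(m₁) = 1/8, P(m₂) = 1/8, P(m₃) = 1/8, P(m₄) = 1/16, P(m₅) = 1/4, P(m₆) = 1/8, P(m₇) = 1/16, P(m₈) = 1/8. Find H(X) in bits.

2.875 bits

Each probability is a power of 1/2, so log₂(1/p) is an integer.
H = Σ p·log₂(1/p) = 1/8·3 + 1/8·3 + 1/8·3 + 1/16·4 + 1/4·2 + 1/8·3 + 1/16·4 + 1/8·3 = 2.875 bits.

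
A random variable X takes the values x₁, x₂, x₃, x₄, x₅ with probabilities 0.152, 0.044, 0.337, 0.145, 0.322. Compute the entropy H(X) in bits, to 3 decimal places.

2.071 bits

H = −Σ pᵢ log₂ pᵢ.
−0.152·log₂(0.152) = 0.4131
−0.044·log₂(0.044) = 0.1983
−0.337·log₂(0.337) = 0.5288
−0.145·log₂(0.145) = 0.4040
−0.322·log₂(0.322) = 0.5264
Sum ≈ 2.0706 → 2.071 bits.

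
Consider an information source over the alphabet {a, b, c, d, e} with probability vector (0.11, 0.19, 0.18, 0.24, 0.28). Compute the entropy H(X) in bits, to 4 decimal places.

2.2592 bits

H = −Σ pᵢ log₂ pᵢ.
−0.11·log₂(0.11) = 0.3503
−0.19·log₂(0.19) = 0.4552
−0.18·log₂(0.18) = 0.4453
−0.24·log₂(0.24) = 0.4941
−0.28·log₂(0.28) = 0.5142
Sum ≈ 2.2592 → 2.2592 bits.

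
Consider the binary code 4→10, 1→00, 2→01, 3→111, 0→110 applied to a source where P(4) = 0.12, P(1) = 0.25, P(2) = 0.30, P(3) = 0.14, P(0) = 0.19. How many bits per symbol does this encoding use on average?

L̄ = Σ pᵢ·ℓᵢ = 0.12·2 + 0.25·2 + 0.30·2 + 0.14·3 + 0.19·3 = 2.33 bits/symbol.

2.33 bits/symbol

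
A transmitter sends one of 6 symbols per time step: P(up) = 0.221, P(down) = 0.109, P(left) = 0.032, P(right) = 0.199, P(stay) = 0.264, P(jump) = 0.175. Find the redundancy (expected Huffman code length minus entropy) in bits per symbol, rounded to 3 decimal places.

0.057 bits

Entropy H = −Σ p log₂ p ≈ 2.3996 bits.
Huffman merges: 4/125+109/1000→141/1000; 141/1000+7/40→79/250; 199/1000+221/1000→21/50; 33/125+79/250→29/50; 21/50+29/50→1. L = 2457/1000 ≈ 2.4570.
L − H = 2.4570 − 2.3996 = 0.057 bits.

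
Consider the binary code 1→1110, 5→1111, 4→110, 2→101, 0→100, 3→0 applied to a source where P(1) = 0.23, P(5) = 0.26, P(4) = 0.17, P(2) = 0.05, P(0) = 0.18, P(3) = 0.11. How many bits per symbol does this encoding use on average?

3.27 bits/symbol

L̄ = Σ pᵢ·ℓᵢ = 0.23·4 + 0.26·4 + 0.17·3 + 0.05·3 + 0.18·3 + 0.11·1 = 3.27 bits/symbol.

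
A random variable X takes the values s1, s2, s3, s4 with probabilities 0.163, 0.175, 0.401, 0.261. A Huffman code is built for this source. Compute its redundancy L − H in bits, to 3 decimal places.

Entropy H = −Σ p log₂ p ≈ 1.9011 bits.
Huffman merges: 163/1000+7/40→169/500; 261/1000+169/500→599/1000; 401/1000+599/1000→1. L = 1937/1000 ≈ 1.9370.
L − H = 1.9370 − 1.9011 = 0.036 bits.

0.036 bits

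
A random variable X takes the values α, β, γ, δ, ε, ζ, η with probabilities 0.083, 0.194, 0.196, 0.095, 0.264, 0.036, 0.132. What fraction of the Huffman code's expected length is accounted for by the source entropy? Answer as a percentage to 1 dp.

Entropy H = −Σ p log₂ p ≈ 2.6060 bits.
Huffman merges: 9/250+83/1000→119/1000; 19/200+119/1000→107/500; 33/250+97/500→163/500; 49/250+107/500→41/100; 33/125+163/500→59/100; 41/100+59/100→1. L = 2659/1000 ≈ 2.6590.
Efficiency = H/L = 2.6060/2.6590 = 98.0%.

98.0%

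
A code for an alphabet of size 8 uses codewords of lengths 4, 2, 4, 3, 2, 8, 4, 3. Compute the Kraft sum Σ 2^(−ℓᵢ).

0.94140625

With common denominator 2^8 = 256: Σ 2^(−ℓᵢ) = 16/256 + 64/256 + 16/256 + 32/256 + 64/256 + 1/256 + 16/256 + 32/256 = 241/256 = 0.94140625.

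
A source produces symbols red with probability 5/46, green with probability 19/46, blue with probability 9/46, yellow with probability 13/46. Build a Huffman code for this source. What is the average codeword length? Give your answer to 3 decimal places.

1.891 bits/symbol

Repeatedly combine the two least-probable nodes; the expected code length is the sum of the merged weights.
merge 5/46 + 9/46 → 7/23
merge 13/46 + 7/23 → 27/46
merge 19/46 + 27/46 → 1
L = 7/23 + 27/46 + 1 = 87/46 ≈ 1.891 bits/symbol.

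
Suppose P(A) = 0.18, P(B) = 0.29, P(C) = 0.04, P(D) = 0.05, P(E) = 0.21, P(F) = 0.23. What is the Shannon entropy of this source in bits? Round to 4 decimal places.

H = −Σ pᵢ log₂ pᵢ.
−0.18·log₂(0.18) = 0.4453
−0.29·log₂(0.29) = 0.5179
−0.04·log₂(0.04) = 0.1858
−0.05·log₂(0.05) = 0.2161
−0.21·log₂(0.21) = 0.4728
−0.23·log₂(0.23) = 0.4877
Sum ≈ 2.3256 → 2.3256 bits.

2.3256 bits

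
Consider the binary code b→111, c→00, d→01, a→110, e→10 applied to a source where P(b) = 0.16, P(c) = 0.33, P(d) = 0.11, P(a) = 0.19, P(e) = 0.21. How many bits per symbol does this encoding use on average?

2.35 bits/symbol

L̄ = Σ pᵢ·ℓᵢ = 0.16·3 + 0.33·2 + 0.11·2 + 0.19·3 + 0.21·2 = 2.35 bits/symbol.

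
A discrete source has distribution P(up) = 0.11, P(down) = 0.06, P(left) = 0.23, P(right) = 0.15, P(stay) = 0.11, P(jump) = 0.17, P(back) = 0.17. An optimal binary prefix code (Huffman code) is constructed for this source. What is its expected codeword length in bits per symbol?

Repeatedly combine the two least-probable nodes; the expected code length is the sum of the merged weights.
merge 3/50 + 11/100 → 17/100
merge 11/100 + 3/20 → 13/50
merge 17/100 + 17/100 → 17/50
merge 17/100 + 23/100 → 2/5
merge 13/50 + 17/50 → 3/5
merge 2/5 + 3/5 → 1
L = 17/100 + 13/50 + 17/50 + 2/5 + 3/5 + 1 = 277/100 = 2.77 bits/symbol.

2.77 bits/symbol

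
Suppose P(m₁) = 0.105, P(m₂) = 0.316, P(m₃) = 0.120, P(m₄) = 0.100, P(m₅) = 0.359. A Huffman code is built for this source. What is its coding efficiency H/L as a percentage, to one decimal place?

Entropy H = −Σ p log₂ p ≈ 2.0964 bits.
Huffman merges: 1/10+21/200→41/200; 3/25+41/200→13/40; 79/250+13/40→641/1000; 359/1000+641/1000→1. L = 2171/1000 ≈ 2.1710.
Efficiency = H/L = 2.0964/2.1710 = 96.6%.

96.6%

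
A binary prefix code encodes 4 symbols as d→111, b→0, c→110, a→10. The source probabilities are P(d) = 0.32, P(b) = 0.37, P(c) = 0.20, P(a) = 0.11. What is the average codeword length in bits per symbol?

L̄ = Σ pᵢ·ℓᵢ = 0.32·3 + 0.37·1 + 0.20·3 + 0.11·2 = 2.15 bits/symbol.

2.15 bits/symbol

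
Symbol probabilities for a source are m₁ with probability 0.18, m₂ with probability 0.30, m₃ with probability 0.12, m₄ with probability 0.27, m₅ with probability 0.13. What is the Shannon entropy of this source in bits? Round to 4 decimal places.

2.2261 bits

H = −Σ pᵢ log₂ pᵢ.
−0.18·log₂(0.18) = 0.4453
−0.30·log₂(0.30) = 0.5211
−0.12·log₂(0.12) = 0.3671
−0.27·log₂(0.27) = 0.5100
−0.13·log₂(0.13) = 0.3826
Sum ≈ 2.2261 → 2.2261 bits.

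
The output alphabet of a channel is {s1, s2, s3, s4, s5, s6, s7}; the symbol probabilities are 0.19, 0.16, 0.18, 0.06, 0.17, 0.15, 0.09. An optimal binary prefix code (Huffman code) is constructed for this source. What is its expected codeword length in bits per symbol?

2.78 bits/symbol

Repeatedly combine the two least-probable nodes; the expected code length is the sum of the merged weights.
merge 3/50 + 9/100 → 3/20
merge 3/20 + 3/20 → 3/10
merge 4/25 + 17/100 → 33/100
merge 9/50 + 19/100 → 37/100
merge 3/10 + 33/100 → 63/100
merge 37/100 + 63/100 → 1
L = 3/20 + 3/10 + 33/100 + 37/100 + 63/100 + 1 = 139/50 = 2.78 bits/symbol.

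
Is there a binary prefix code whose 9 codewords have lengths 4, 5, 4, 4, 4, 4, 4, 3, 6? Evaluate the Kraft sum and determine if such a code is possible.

0.546875; yes

With common denominator 2^6 = 64: Σ 2^(−ℓᵢ) = 4/64 + 2/64 + 4/64 + 4/64 + 4/64 + 4/64 + 4/64 + 8/64 + 1/64 = 35/64 = 0.546875.
Kraft's inequality requires Σ ≤ 1; here Σ = 0.546875 ≤ 1, so such a prefix code exists.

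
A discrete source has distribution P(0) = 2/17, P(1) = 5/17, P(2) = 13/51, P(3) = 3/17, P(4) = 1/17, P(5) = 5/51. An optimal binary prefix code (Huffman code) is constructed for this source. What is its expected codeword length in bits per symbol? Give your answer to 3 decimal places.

2.431 bits/symbol

Repeatedly combine the two least-probable nodes; the expected code length is the sum of the merged weights.
merge 1/17 + 5/51 → 8/51
merge 2/17 + 8/51 → 14/51
merge 3/17 + 13/51 → 22/51
merge 14/51 + 5/17 → 29/51
merge 22/51 + 29/51 → 1
L = 8/51 + 14/51 + 22/51 + 29/51 + 1 = 124/51 ≈ 2.431 bits/symbol.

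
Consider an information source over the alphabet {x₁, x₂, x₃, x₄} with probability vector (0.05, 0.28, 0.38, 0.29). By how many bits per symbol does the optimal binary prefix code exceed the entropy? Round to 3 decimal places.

Entropy H = −Σ p log₂ p ≈ 1.7787 bits.
Huffman merges: 1/20+7/25→33/100; 29/100+33/100→31/50; 19/50+31/50→1. L = 39/20 ≈ 1.9500.
L − H = 1.9500 − 1.7787 = 0.171 bits.

0.171 bits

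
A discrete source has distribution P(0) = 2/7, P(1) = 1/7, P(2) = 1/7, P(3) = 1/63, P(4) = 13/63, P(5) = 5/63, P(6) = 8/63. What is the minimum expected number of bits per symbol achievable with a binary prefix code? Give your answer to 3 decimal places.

Repeatedly combine the two least-probable nodes; the expected code length is the sum of the merged weights.
merge 1/63 + 5/63 → 2/21
merge 2/21 + 8/63 → 2/9
merge 1/7 + 1/7 → 2/7
merge 13/63 + 2/9 → 3/7
merge 2/7 + 2/7 → 4/7
merge 3/7 + 4/7 → 1
L = 2/21 + 2/9 + 2/7 + 3/7 + 4/7 + 1 = 164/63 ≈ 2.603 bits/symbol.

2.603 bits/symbol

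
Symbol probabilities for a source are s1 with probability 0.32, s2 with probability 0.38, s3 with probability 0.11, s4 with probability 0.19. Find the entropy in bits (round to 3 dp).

H = −Σ pᵢ log₂ pᵢ.
−0.32·log₂(0.32) = 0.5260
−0.38·log₂(0.38) = 0.5305
−0.11·log₂(0.11) = 0.3503
−0.19·log₂(0.19) = 0.4552
Sum ≈ 1.8620 → 1.862 bits.

1.862 bits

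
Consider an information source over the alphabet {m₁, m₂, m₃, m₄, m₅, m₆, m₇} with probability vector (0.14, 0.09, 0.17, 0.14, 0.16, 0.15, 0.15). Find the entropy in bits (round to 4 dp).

2.7856 bits

H = −Σ pᵢ log₂ pᵢ.
−0.14·log₂(0.14) = 0.3971
−0.09·log₂(0.09) = 0.3127
−0.17·log₂(0.17) = 0.4346
−0.14·log₂(0.14) = 0.3971
−0.16·log₂(0.16) = 0.4230
−0.15·log₂(0.15) = 0.4105
−0.15·log₂(0.15) = 0.4105
Sum ≈ 2.7856 → 2.7856 bits.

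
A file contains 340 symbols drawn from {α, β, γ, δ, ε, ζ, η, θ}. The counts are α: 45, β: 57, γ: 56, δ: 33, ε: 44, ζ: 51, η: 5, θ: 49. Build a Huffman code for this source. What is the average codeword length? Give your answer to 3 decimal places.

2.944 bits/symbol

Probabilities are the counts divided by 340.
Repeatedly combine the two least-probable nodes; the expected code length is the sum of the merged weights.
merge 1/68 + 33/340 → 19/170
merge 19/170 + 11/85 → 41/170
merge 9/68 + 49/340 → 47/170
merge 3/20 + 14/85 → 107/340
merge 57/340 + 41/170 → 139/340
merge 47/170 + 107/340 → 201/340
merge 139/340 + 201/340 → 1
L = 19/170 + 41/170 + 47/170 + 107/340 + 139/340 + 201/340 + 1 = 1001/340 ≈ 2.944 bits/symbol.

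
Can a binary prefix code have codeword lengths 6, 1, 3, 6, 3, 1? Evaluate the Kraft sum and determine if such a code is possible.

With common denominator 2^6 = 64: Σ 2^(−ℓᵢ) = 1/64 + 32/64 + 8/64 + 1/64 + 8/64 + 32/64 = 82/64 = 1.28125.
Kraft's inequality requires Σ ≤ 1; here Σ = 1.28125 > 1, so no such prefix code exists.

1.28125; no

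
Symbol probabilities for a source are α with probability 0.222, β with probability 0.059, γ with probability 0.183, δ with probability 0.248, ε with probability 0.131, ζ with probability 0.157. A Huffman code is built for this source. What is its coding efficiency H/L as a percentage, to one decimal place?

Entropy H = −Σ p log₂ p ≈ 2.4737 bits.
Huffman merges: 59/1000+131/1000→19/100; 157/1000+183/1000→17/50; 19/100+111/500→103/250; 31/125+17/50→147/250; 103/250+147/250→1. L = 253/100 ≈ 2.5300.
Efficiency = H/L = 2.4737/2.5300 = 97.8%.

97.8%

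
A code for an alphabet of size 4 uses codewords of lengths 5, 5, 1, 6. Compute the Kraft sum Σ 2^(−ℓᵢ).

0.578125

With common denominator 2^6 = 64: Σ 2^(−ℓᵢ) = 2/64 + 2/64 + 32/64 + 1/64 = 37/64 = 0.578125.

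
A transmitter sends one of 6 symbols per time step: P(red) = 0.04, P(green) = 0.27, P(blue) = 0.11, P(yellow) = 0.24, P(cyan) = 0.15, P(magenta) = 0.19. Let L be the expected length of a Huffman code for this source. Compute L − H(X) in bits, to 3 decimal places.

0.044 bits

Entropy H = −Σ p log₂ p ≈ 2.4060 bits.
Huffman merges: 1/25+11/100→3/20; 3/20+3/20→3/10; 19/100+6/25→43/100; 27/100+3/10→57/100; 43/100+57/100→1. L = 49/20 ≈ 2.4500.
L − H = 2.4500 − 2.4060 = 0.044 bits.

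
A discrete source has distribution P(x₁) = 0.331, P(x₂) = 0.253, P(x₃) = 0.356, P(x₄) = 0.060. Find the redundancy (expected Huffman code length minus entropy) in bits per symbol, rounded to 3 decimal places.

0.153 bits

Entropy H = −Σ p log₂ p ≈ 1.8036 bits.
Huffman merges: 3/50+253/1000→313/1000; 313/1000+331/1000→161/250; 89/250+161/250→1. L = 1957/1000 ≈ 1.9570.
L − H = 1.9570 − 1.8036 = 0.153 bits.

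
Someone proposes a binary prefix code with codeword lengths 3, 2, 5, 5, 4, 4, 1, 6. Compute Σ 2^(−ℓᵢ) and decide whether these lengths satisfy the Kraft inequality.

1.078125; no

With common denominator 2^6 = 64: Σ 2^(−ℓᵢ) = 8/64 + 16/64 + 2/64 + 2/64 + 4/64 + 4/64 + 32/64 + 1/64 = 69/64 = 1.078125.
Kraft's inequality requires Σ ≤ 1; here Σ = 1.078125 > 1, so no such prefix code exists.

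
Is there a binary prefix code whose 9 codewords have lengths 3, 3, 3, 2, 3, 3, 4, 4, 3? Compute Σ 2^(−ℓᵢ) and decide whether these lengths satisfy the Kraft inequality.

With common denominator 2^4 = 16: Σ 2^(−ℓᵢ) = 2/16 + 2/16 + 2/16 + 4/16 + 2/16 + 2/16 + 1/16 + 1/16 + 2/16 = 18/16 = 1.125.
Kraft's inequality requires Σ ≤ 1; here Σ = 1.125 > 1, so no such prefix code exists.

1.125; no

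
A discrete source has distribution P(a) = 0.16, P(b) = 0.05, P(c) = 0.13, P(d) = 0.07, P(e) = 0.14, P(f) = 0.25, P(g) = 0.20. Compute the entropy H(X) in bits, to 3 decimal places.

H = −Σ pᵢ log₂ pᵢ.
−0.16·log₂(0.16) = 0.4230
−0.05·log₂(0.05) = 0.2161
−0.13·log₂(0.13) = 0.3826
−0.07·log₂(0.07) = 0.2686
−0.14·log₂(0.14) = 0.3971
−0.25·log₂(0.25) = 0.5000
−0.20·log₂(0.20) = 0.4644
Sum ≈ 2.6518 → 2.652 bits.

2.652 bits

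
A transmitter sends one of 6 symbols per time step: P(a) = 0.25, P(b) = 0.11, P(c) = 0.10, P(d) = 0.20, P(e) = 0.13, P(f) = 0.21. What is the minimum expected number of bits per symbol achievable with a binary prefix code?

Repeatedly combine the two least-probable nodes; the expected code length is the sum of the merged weights.
merge 1/10 + 11/100 → 21/100
merge 13/100 + 1/5 → 33/100
merge 21/100 + 21/100 → 21/50
merge 1/4 + 33/100 → 29/50
merge 21/50 + 29/50 → 1
L = 21/100 + 33/100 + 21/50 + 29/50 + 1 = 127/50 = 2.54 bits/symbol.

2.54 bits/symbol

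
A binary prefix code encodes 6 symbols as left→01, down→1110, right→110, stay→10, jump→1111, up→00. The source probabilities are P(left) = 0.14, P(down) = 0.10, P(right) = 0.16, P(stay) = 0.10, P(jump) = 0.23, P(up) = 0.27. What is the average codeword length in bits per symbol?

L̄ = Σ pᵢ·ℓᵢ = 0.14·2 + 0.10·4 + 0.16·3 + 0.10·2 + 0.23·4 + 0.27·2 = 2.82 bits/symbol.

2.82 bits/symbol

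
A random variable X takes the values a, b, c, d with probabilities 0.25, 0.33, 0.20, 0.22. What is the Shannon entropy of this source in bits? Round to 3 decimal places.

H = −Σ pᵢ log₂ pᵢ.
−0.25·log₂(0.25) = 0.5000
−0.33·log₂(0.33) = 0.5278
−0.20·log₂(0.20) = 0.4644
−0.22·log₂(0.22) = 0.4806
Sum ≈ 1.9728 → 1.973 bits.

1.973 bits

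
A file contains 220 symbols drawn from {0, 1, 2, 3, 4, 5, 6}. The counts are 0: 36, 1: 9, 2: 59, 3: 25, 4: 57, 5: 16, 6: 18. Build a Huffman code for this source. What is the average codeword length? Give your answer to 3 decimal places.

Probabilities are the counts divided by 220.
Repeatedly combine the two least-probable nodes; the expected code length is the sum of the merged weights.
merge 9/220 + 4/55 → 5/44
merge 9/110 + 5/44 → 43/220
merge 5/44 + 9/55 → 61/220
merge 43/220 + 57/220 → 5/11
merge 59/220 + 61/220 → 6/11
merge 5/11 + 6/11 → 1
L = 5/44 + 43/220 + 61/220 + 5/11 + 6/11 + 1 = 569/220 ≈ 2.586 bits/symbol.

2.586 bits/symbol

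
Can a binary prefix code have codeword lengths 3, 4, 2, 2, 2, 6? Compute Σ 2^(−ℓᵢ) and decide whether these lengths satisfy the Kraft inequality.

0.953125; yes

With common denominator 2^6 = 64: Σ 2^(−ℓᵢ) = 8/64 + 4/64 + 16/64 + 16/64 + 16/64 + 1/64 = 61/64 = 0.953125.
Kraft's inequality requires Σ ≤ 1; here Σ = 0.953125 ≤ 1, so such a prefix code exists.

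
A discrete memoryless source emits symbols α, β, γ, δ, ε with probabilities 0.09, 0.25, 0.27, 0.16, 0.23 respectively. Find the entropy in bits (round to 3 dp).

H = −Σ pᵢ log₂ pᵢ.
−0.09·log₂(0.09) = 0.3127
−0.25·log₂(0.25) = 0.5000
−0.27·log₂(0.27) = 0.5100
−0.16·log₂(0.16) = 0.4230
−0.23·log₂(0.23) = 0.4877
Sum ≈ 2.2334 → 2.233 bits.

2.233 bits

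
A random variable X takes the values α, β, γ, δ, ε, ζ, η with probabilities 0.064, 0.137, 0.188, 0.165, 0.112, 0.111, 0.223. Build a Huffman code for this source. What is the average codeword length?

2.764 bits/symbol

Repeatedly combine the two least-probable nodes; the expected code length is the sum of the merged weights.
merge 8/125 + 111/1000 → 7/40
merge 14/125 + 137/1000 → 249/1000
merge 33/200 + 7/40 → 17/50
merge 47/250 + 223/1000 → 411/1000
merge 249/1000 + 17/50 → 589/1000
merge 411/1000 + 589/1000 → 1
L = 7/40 + 249/1000 + 17/50 + 411/1000 + 589/1000 + 1 = 691/250 = 2.764 bits/symbol.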